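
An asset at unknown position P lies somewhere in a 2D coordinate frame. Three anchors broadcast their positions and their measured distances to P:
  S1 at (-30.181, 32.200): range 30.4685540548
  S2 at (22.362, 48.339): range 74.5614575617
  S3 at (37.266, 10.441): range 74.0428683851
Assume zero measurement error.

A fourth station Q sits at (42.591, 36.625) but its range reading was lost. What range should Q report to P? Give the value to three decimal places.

eq1: (x + 30.181)² + (y − 32.200)² = 30.4685540548²
eq2: (x − 22.362)² + (y − 48.339)² = 74.5614575617²
eq3: (x − 37.266)² + (y − 10.441)² = 74.0428683851²
eq1−eq3, eq1−eq2 (x²,y² cancel):
  134.894·x − 43.518·y = -5003.977097
  105.086·x + 32.278·y = -3742.092964
det = 134.894·32.278 − -43.518·105.086 = 8927.241080
x = (-5003.977097·32.278 − -43.518·-3742.092964) / 8927.241080 = -36.334493
y = (134.894·-3742.092964 − -5003.977097·105.086) / 8927.241080 = 2.359301
|P − Q| = √((-36.334493 − 42.591)² + (2.359301 − 36.625)²) = 86.042847

86.043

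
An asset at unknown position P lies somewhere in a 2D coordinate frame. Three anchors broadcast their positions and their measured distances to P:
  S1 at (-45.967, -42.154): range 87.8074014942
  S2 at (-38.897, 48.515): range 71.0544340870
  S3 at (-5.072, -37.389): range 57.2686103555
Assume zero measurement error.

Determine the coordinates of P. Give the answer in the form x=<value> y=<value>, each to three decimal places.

x=22.524 y=12.792

eq1: (x + 45.967)² + (y + 42.154)² = 87.8074014942²
eq2: (x + 38.897)² + (y − 48.515)² = 71.0544340870²
eq3: (x + 5.072)² + (y + 37.389)² = 57.2686103555²
eq3−eq2, eq3−eq1 (x²,y² cancel):
  -67.650·x + 171.808·y = 673.980458
  -81.790·x − 9.530·y = -1964.183725
det = -67.650·-9.530 − 171.808·-81.790 = 14696.880820
x = (673.980458·-9.530 − 171.808·-1964.183725) / 14696.880820 = 22.524469
y = (-67.650·-1964.183725 − 673.980458·-81.790) / 14696.880820 = 12.791959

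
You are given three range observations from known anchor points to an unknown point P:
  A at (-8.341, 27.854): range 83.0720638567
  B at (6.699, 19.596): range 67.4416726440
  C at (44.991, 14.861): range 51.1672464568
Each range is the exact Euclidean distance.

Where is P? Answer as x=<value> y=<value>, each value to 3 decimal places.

eq1: (x + 8.341)² + (y − 27.854)² = 83.0720638567²
eq2: (x − 6.699)² + (y − 19.596)² = 67.4416726440²
eq3: (x − 44.991)² + (y − 14.861)² = 51.1672464568²
eq1−eq3, eq1−eq2 (x²,y² cancel):
  106.664·x − 25.986·y = 5682.502488
  30.080·x − 16.516·y = 1936.050804
det = 106.664·-16.516 − -25.986·30.080 = -980.003744
x = (5682.502488·-16.516 − -25.986·1936.050804) / -980.003744 = 44.430437
y = (106.664·1936.050804 − 5682.502488·30.080) / -980.003744 = -36.303176

x=44.430 y=-36.303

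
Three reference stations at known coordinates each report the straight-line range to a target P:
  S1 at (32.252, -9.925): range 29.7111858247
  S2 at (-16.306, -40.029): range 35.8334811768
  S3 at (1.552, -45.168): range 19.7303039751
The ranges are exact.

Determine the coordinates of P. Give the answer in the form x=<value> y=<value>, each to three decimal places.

x=19.372 y=-36.699

eq1: (x − 32.252)² + (y + 9.925)² = 29.7111858247²
eq2: (x + 16.306)² + (y + 40.029)² = 35.8334811768²
eq3: (x − 1.552)² + (y + 45.168)² = 19.7303039751²
eq1−eq3, eq1−eq2 (x²,y² cancel):
  -61.400·x − 70.486·y = 1397.329467
  -97.116·x − 60.208·y = 328.225538
det = -61.400·-60.208 − -70.486·-97.116 = -3148.547176
x = (1397.329467·-60.208 − -70.486·328.225538) / -3148.547176 = 19.372461
y = (-61.400·328.225538 − 1397.329467·-97.116) / -3148.547176 = -36.699466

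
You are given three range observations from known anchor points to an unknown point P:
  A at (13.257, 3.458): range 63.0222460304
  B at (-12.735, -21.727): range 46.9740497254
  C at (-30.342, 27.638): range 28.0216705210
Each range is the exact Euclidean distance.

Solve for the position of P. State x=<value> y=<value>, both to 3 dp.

eq1: (x − 13.257)² + (y − 3.458)² = 63.0222460304²
eq2: (x + 12.735)² + (y + 21.727)² = 46.9740497254²
eq3: (x + 30.342)² + (y − 27.638)² = 28.0216705210²
eq1−eq2, eq1−eq3 (x²,y² cancel):
  -51.984·x − 50.370·y = 2211.779088
  -87.198·x + 48.360·y = 4683.379671
det = -51.984·48.360 − -50.370·-87.198 = -6906.109500
x = (2211.779088·48.360 − -50.370·4683.379671) / -6906.109500 = -49.646399
y = (-51.984·4683.379671 − 2211.779088·-87.198) / -6906.109500 = 7.326570

x=-49.646 y=7.327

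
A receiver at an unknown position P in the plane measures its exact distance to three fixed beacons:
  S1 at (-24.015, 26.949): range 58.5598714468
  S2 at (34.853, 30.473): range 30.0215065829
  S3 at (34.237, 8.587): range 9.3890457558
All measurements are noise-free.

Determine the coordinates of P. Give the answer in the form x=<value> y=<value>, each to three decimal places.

eq1: (x + 24.015)² + (y − 26.949)² = 58.5598714468²
eq2: (x − 34.853)² + (y − 30.473)² = 30.0215065829²
eq3: (x − 34.237)² + (y − 8.587)² = 9.3890457558²
eq2−eq1, eq2−eq3 (x²,y² cancel):
  -117.736·x − 7.048·y = -3368.334198
  -1.232·x − 43.772·y = -84.289923
det = -117.736·-43.772 − -7.048·-1.232 = 5144.857056
x = (-3368.334198·-43.772 − -7.048·-84.289923) / 5144.857056 = 28.542027
y = (-117.736·-84.289923 − -3368.334198·-1.232) / 5144.857056 = 1.122319

x=28.542 y=1.122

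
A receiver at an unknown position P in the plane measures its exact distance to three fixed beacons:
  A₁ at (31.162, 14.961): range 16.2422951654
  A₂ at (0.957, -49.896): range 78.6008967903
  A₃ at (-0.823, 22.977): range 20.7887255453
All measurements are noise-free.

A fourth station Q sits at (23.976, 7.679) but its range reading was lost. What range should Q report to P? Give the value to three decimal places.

19.251

eq1: (x − 31.162)² + (y − 14.961)² = 16.2422951654²
eq2: (x − 0.957)² + (y + 49.896)² = 78.6008967903²
eq3: (x + 0.823)² + (y − 22.977)² = 20.7887255453²
eq2−eq1, eq2−eq3 (x²,y² cancel):
  60.410·x + 129.714·y = 4618.663924
  -3.560·x + 145.746·y = 3784.023059
det = 60.410·145.746 − 129.714·-3.560 = 9266.297700
x = (4618.663924·145.746 − 129.714·3784.023059) / 9266.297700 = 19.674635
y = (60.410·3784.023059 − 4618.663924·-3.560) / 9266.297700 = 26.443709
|P − Q| = √((19.674635 − 23.976)² + (26.443709 − 7.679)²) = 19.251390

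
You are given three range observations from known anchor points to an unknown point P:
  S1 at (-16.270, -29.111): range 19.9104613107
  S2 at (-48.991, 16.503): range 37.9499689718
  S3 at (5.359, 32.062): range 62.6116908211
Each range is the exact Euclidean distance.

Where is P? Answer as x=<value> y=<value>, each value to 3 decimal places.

x=-32.605 y=-17.727

eq1: (x + 16.270)² + (y + 29.111)² = 19.9104613107²
eq2: (x + 48.991)² + (y − 16.503)² = 37.9499689718²
eq3: (x − 5.359)² + (y − 32.062)² = 62.6116908211²
eq1−eq3, eq1−eq2 (x²,y² cancel):
  43.258·x + 122.346·y = -3579.269854
  -65.442·x + 91.228·y = 516.530194
det = 43.258·91.228 − 122.346·-65.442 = 11952.907756
x = (-3579.269854·91.228 − 122.346·516.530194) / 11952.907756 = -32.605040
y = (43.258·516.530194 − -3579.269854·-65.442) / 11952.907756 = -17.727110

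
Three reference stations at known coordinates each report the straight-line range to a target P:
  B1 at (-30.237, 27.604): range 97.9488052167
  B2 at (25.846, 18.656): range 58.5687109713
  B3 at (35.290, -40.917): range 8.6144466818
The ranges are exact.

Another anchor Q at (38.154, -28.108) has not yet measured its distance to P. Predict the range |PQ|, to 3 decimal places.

10.453

eq1: (x + 30.237)² + (y − 27.604)² = 97.9488052167²
eq2: (x − 25.846)² + (y − 18.656)² = 58.5687109713²
eq3: (x − 35.290)² + (y + 40.917)² = 8.6144466818²
eq2−eq1, eq2−eq3 (x²,y² cancel):
  -112.166·x + 17.896·y = -5503.479606
  18.888·x − 119.146·y = 5259.608150
det = -112.166·-119.146 − 17.896·18.888 = 13026.110588
x = (-5503.479606·-119.146 − 17.896·5259.608150) / 13026.110588 = 43.112764
y = (-112.166·5259.608150 − -5503.479606·18.888) / 13026.110588 = -37.309639
|P − Q| = √((43.112764 − 38.154)² + (-37.309639 − -28.108)²) = 10.452727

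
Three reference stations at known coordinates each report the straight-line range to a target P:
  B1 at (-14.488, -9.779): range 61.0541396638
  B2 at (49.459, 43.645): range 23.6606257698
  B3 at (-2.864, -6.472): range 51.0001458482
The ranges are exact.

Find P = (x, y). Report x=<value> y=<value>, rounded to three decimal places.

x=27.698 y=34.357

eq1: (x + 14.488)² + (y + 9.779)² = 61.0541396638²
eq2: (x − 49.459)² + (y − 43.645)² = 23.6606257698²
eq3: (x + 2.864)² + (y + 6.472)² = 51.0001458482²
eq1−eq2, eq1−eq3 (x²,y² cancel):
  127.894·x + 106.848·y = 7213.330479
  23.248·x + 6.614·y = 871.151389
det = 127.894·6.614 − 106.848·23.248 = -1638.111388
x = (7213.330479·6.614 − 106.848·871.151389) / -1638.111388 = 27.697638
y = (127.894·871.151389 − 7213.330479·23.248) / -1638.111388 = 34.356926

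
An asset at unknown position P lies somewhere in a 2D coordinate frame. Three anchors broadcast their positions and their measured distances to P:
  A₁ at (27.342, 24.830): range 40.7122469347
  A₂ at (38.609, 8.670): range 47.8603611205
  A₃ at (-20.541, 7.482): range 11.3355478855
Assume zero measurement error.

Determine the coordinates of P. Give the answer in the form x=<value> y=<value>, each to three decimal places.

x=-9.219 y=6.920

eq1: (x − 27.342)² + (y − 24.830)² = 40.7122469347²
eq2: (x − 38.609)² + (y − 8.670)² = 47.8603611205²
eq3: (x + 20.541)² + (y − 7.482)² = 11.3355478855²
eq2−eq1, eq2−eq3 (x²,y² cancel):
  -22.534·x + 32.320·y = 431.417199
  -118.300·x − 2.376·y = 1074.208745
det = -22.534·-2.376 − 32.320·-118.300 = 3876.996784
x = (431.417199·-2.376 − 32.320·1074.208745) / 3876.996784 = -9.219372
y = (-22.534·1074.208745 − 431.417199·-118.300) / 3876.996784 = 6.920417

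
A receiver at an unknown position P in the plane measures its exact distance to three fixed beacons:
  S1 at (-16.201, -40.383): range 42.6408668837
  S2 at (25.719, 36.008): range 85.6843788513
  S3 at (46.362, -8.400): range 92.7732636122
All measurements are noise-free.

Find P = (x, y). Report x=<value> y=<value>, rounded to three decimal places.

eq1: (x + 16.201)² + (y + 40.383)² = 42.6408668837²
eq2: (x − 25.719)² + (y − 36.008)² = 85.6843788513²
eq3: (x − 46.362)² + (y + 8.400)² = 92.7732636122²
eq2−eq3, eq2−eq1 (x²,y² cancel):
  41.286·x − 88.816·y = -1003.113643
  -83.840·x − 152.782·y = 5458.785316
det = 41.286·-152.782 − -88.816·-83.840 = -13754.091092
x = (-1003.113643·-152.782 − -88.816·5458.785316) / -13754.091092 = -46.392392
y = (41.286·5458.785316 − -1003.113643·-83.840) / -13754.091092 = -10.271152

x=-46.392 y=-10.271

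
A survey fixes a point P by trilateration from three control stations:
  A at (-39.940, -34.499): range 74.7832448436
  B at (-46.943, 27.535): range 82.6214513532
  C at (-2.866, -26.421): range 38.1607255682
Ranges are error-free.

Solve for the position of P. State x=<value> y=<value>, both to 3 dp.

eq1: (x + 39.940)² + (y + 34.499)² = 74.7832448436²
eq2: (x + 46.943)² + (y − 27.535)² = 82.6214513532²
eq3: (x + 2.866)² + (y + 26.421)² = 38.1607255682²
eq3−eq2, eq3−eq1 (x²,y² cancel):
  -88.154·x + 107.912·y = -3114.524971
  -74.148·x − 16.156·y = -2057.191329
det = -88.154·-16.156 − 107.912·-74.148 = 9425.675000
x = (-3114.524971·-16.156 − 107.912·-2057.191329) / 9425.675000 = 28.890652
y = (-88.154·-2057.191329 − -3114.524971·-74.148) / 9425.675000 = -5.260754

x=28.891 y=-5.261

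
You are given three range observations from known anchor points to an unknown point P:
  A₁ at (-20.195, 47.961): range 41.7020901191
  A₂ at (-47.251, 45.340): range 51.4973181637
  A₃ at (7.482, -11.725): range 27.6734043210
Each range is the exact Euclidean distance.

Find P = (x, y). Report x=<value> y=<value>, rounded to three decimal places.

x=-13.000 y=6.884

eq1: (x + 20.195)² + (y − 47.961)² = 41.7020901191²
eq2: (x + 47.251)² + (y − 45.340)² = 51.4973181637²
eq3: (x − 7.482)² + (y + 11.725)² = 27.6734043210²
eq2−eq3, eq2−eq1 (x²,y² cancel):
  109.466·x − 114.130·y = -2208.760181
  54.112·x + 5.242·y = -667.367597
det = 109.466·5.242 − -114.130·54.112 = 6749.623332
x = (-2208.760181·5.242 − -114.130·-667.367597) / 6749.623332 = -12.999982
y = (109.466·-667.367597 − -2208.760181·54.112) / 6749.623332 = 6.884291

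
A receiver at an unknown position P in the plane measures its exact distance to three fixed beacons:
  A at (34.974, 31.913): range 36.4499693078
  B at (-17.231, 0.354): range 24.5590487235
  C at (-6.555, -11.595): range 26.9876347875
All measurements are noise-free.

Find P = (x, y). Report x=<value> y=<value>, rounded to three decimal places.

eq1: (x − 34.974)² + (y − 31.913)² = 36.4499693078²
eq2: (x + 17.231)² + (y − 0.354)² = 24.5590487235²
eq3: (x + 6.555)² + (y + 11.595)² = 26.9876347875²
eq3−eq2, eq3−eq1 (x²,y² cancel):
  -21.352·x + 23.898·y = 244.806184
  83.058·x + 87.016·y = 1463.940364
det = -21.352·87.016 − 23.898·83.058 = -3842.885716
x = (244.806184·87.016 − 23.898·1463.940364) / -3842.885716 = 3.560655
y = (-21.352·1463.940364 − 244.806184·83.058) / -3842.885716 = 13.425111

x=3.561 y=13.425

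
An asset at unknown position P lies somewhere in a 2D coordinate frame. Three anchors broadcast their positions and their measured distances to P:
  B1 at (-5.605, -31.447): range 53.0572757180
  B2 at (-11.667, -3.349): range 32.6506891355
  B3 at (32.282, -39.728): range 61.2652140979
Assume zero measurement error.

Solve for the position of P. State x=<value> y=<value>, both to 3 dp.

eq1: (x + 5.605)² + (y + 31.447)² = 53.0572757180²
eq2: (x + 11.667)² + (y + 3.349)² = 32.6506891355²
eq3: (x − 32.282)² + (y + 39.728)² = 61.2652140979²
eq3−eq1, eq3−eq2 (x²,y² cancel):
  -75.774·x + 16.562·y = -661.759722
  -87.898·x + 72.758·y = 214.252139
det = -75.774·72.758 − 16.562·-87.898 = -4057.398016
x = (-661.759722·72.758 − 16.562·214.252139) / -4057.398016 = 12.741357
y = (-75.774·214.252139 − -661.759722·-87.898) / -4057.398016 = 18.337392

x=12.741 y=18.337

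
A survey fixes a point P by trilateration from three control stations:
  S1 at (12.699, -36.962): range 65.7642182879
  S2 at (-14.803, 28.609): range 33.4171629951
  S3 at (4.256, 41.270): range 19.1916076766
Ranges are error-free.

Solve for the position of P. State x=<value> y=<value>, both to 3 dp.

x=18.614 y=28.536

eq1: (x − 12.699)² + (y + 36.962)² = 65.7642182879²
eq2: (x + 14.803)² + (y − 28.609)² = 33.4171629951²
eq3: (x − 4.256)² + (y − 41.270)² = 19.1916076766²
eq2−eq1, eq2−eq3 (x²,y² cancel):
  55.004·x − 131.142·y = -2718.375269
  38.118·x + 25.322·y = 1432.111723
det = 55.004·25.322 − -131.142·38.118 = 6391.682044
x = (-2718.375269·25.322 − -131.142·1432.111723) / 6391.682044 = 18.614083
y = (55.004·1432.111723 − -2718.375269·38.118) / 6391.682044 = 28.535666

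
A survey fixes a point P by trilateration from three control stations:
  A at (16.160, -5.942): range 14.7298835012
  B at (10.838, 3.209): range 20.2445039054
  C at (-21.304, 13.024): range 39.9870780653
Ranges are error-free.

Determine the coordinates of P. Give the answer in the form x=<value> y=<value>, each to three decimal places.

eq1: (x − 16.160)² + (y + 5.942)² = 14.7298835012²
eq2: (x − 10.838)² + (y − 3.209)² = 20.2445039054²
eq3: (x + 21.304)² + (y − 13.024)² = 39.9870780653²
eq2−eq1, eq2−eq3 (x²,y² cancel):
  10.644·x − 18.302·y = 361.563509
  -64.284·x + 19.630·y = -693.401407
det = 10.644·19.630 − -18.302·-64.284 = -967.584048
x = (361.563509·19.630 − -18.302·-693.401407) / -967.584048 = 5.780522
y = (10.644·-693.401407 − 361.563509·-64.284) / -967.584048 = -16.393598

x=5.781 y=-16.394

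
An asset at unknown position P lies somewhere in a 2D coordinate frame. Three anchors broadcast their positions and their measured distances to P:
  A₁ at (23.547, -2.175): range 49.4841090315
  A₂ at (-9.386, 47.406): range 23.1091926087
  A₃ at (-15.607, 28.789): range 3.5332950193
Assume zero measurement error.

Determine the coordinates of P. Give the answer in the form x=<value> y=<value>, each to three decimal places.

eq1: (x − 23.547)² + (y + 2.175)² = 49.4841090315²
eq2: (x + 9.386)² + (y − 47.406)² = 23.1091926087²
eq3: (x + 15.607)² + (y − 28.789)² = 3.5332950193²
eq3−eq2, eq3−eq1 (x²,y² cancel):
  12.442·x + 37.234·y = 741.490253
  78.308·x − 61.928·y = -2949.386009
det = 12.442·-61.928 − 37.234·78.308 = -3686.228248
x = (741.490253·-61.928 − 37.234·-2949.386009) / -3686.228248 = -17.334366
y = (12.442·-2949.386009 − 741.490253·78.308) / -3686.228248 = 25.706731

x=-17.334 y=25.707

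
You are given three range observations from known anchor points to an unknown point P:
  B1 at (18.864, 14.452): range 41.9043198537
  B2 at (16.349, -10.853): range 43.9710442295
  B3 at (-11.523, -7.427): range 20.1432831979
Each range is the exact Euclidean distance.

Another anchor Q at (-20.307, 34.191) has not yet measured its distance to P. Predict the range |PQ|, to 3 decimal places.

eq1: (x − 18.864)² + (y − 14.452)² = 41.9043198537²
eq2: (x − 16.349)² + (y + 10.853)² = 43.9710442295²
eq3: (x + 11.523)² + (y + 7.427)² = 20.1432831979²
eq1−eq2, eq1−eq3 (x²,y² cancel):
  -5.030·x − 50.610·y = -357.114098
  -60.774·x − 43.758·y = 973.449222
det = -5.030·-43.758 − -50.610·-60.774 = -2855.669400
x = (-357.114098·-43.758 − -50.610·973.449222) / -2855.669400 = -22.724221
y = (-5.030·973.449222 − -357.114098·-60.774) / -2855.669400 = 9.314699
|P − Q| = √((-22.724221 − -20.307)² + (9.314699 − 34.191)²) = 24.993465

24.993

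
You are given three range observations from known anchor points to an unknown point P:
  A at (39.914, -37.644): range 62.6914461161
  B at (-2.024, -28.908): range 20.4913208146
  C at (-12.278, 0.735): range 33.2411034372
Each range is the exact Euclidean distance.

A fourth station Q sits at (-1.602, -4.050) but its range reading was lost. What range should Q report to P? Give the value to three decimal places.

eq1: (x − 39.914)² + (y + 37.644)² = 62.6914461161²
eq2: (x + 2.024)² + (y + 28.908)² = 20.4913208146²
eq3: (x + 12.278)² + (y − 0.735)² = 33.2411034372²
eq1−eq3, eq1−eq2 (x²,y² cancel):
  -104.384·x + 76.758·y = -33.662165
  -83.876·x + 17.472·y = 1339.894095
det = -104.384·17.472 − 76.758·-83.876 = 4614.356760
x = (-33.662165·17.472 − 76.758·1339.894095) / 4614.356760 = -22.416068
y = (-104.384·1339.894095 − -33.662165·-83.876) / 4614.356760 = -30.922393
|P − Q| = √((-22.416068 − -1.602)² + (-30.922393 − -4.050)²) = 33.990454

33.990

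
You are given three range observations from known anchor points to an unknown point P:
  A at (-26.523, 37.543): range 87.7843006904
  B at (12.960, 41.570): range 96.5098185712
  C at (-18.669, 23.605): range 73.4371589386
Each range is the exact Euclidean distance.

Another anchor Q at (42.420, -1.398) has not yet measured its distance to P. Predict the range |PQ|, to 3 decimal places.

77.457

eq1: (x + 26.523)² + (y − 37.543)² = 87.7843006904²
eq2: (x − 12.960)² + (y − 41.570)² = 96.5098185712²
eq3: (x + 18.669)² + (y − 23.605)² = 73.4371589386²
eq2−eq1, eq2−eq3 (x²,y² cancel):
  -78.966·x − 8.054·y = 1824.981511
  -63.258·x − 35.930·y = 2930.829854
det = -78.966·-35.930 − -8.054·-63.258 = 2327.768448
x = (1824.981511·-35.930 − -8.054·2930.829854) / 2327.768448 = -18.028718
y = (-78.966·2930.829854 − 1824.981511·-63.258) / 2327.768448 = -49.829368
|P − Q| = √((-18.028718 − 42.420)² + (-49.829368 − -1.398)²) = 77.457375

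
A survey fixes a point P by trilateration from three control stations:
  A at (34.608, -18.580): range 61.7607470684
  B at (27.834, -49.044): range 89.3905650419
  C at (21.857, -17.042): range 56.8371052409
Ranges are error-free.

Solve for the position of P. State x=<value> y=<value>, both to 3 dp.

eq1: (x − 34.608)² + (y + 18.580)² = 61.7607470684²
eq2: (x − 27.834)² + (y + 49.044)² = 89.3905650419²
eq3: (x − 21.857)² + (y + 17.042)² = 56.8371052409²
eq2−eq3, eq2−eq1 (x²,y² cancel):
  -11.954·x + 64.004·y = 2348.329307
  13.548·x + 60.928·y = 2539.167812
det = -11.954·60.928 − 64.004·13.548 = -1595.459504
x = (2348.329307·60.928 − 64.004·2539.167812) / -1595.459504 = 12.183254
y = (-11.954·2539.167812 − 2348.329307·13.548) / -1595.459504 = 38.965814

x=12.183 y=38.966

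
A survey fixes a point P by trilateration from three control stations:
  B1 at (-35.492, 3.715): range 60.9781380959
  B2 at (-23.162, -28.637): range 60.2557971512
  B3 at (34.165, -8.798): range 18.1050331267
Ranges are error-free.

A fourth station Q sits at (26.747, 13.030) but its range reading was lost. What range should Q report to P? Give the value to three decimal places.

6.139

eq1: (x + 35.492)² + (y − 3.715)² = 60.9781380959²
eq2: (x + 23.162)² + (y + 28.637)² = 60.2557971512²
eq3: (x − 34.165)² + (y + 8.798)² = 18.1050331267²
eq2−eq3, eq2−eq1 (x²,y² cancel):
  114.654·x + 39.678·y = 3191.064882
  -24.660·x + 64.704·y = -170.644959
det = 114.654·64.704 − 39.678·-24.660 = 8397.031896
x = (3191.064882·64.704 − 39.678·-170.644959) / 8397.031896 = 25.395344
y = (114.654·-170.644959 − 3191.064882·-24.660) / 8397.031896 = 7.041361
|P − Q| = √((25.395344 − 26.747)² + (7.041361 − 13.030)²) = 6.139281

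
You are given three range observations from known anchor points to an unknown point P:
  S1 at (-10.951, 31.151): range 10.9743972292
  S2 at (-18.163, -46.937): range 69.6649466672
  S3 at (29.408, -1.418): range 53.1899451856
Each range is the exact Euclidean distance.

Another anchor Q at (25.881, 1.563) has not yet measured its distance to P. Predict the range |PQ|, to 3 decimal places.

48.705

eq1: (x + 10.951)² + (y − 31.151)² = 10.9743972292²
eq2: (x + 18.163)² + (y + 46.937)² = 69.6649466672²
eq3: (x − 29.408)² + (y + 1.418)² = 53.1899451856²
eq2−eq1, eq2−eq3 (x²,y² cancel):
  14.424·x + 156.176·y = 3290.100064
  95.142·x + 91.038·y = 357.899175
det = 14.424·91.038 − 156.176·95.142 = -13545.764880
x = (3290.100064·91.038 − 156.176·357.899175) / -13545.764880 = -17.985612
y = (14.424·357.899175 − 3290.100064·95.142) / -13545.764880 = 22.727721
|P − Q| = √((-17.985612 − 25.881)² + (22.727721 − 1.563)²) = 48.705493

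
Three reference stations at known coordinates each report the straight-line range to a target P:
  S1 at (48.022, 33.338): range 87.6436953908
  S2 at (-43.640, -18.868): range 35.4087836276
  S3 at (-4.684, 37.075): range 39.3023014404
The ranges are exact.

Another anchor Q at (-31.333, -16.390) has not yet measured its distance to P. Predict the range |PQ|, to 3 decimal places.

33.122

eq1: (x − 48.022)² + (y − 33.338)² = 87.6436953908²
eq2: (x + 43.640)² + (y + 18.868)² = 35.4087836276²
eq3: (x + 4.684)² + (y − 37.075)² = 39.3023014404²
eq1−eq2, eq1−eq3 (x²,y² cancel):
  -183.324·x − 104.412·y = 5270.551680
  -105.412·x + 7.474·y = 4115.707196
det = -183.324·7.474 − -104.412·-105.412 = -12376.441320
x = (5270.551680·7.474 − -104.412·4115.707196) / -12376.441320 = -37.904379
y = (-183.324·4115.707196 − 5270.551680·-105.412) / -12376.441320 = 16.073159
|P − Q| = √((-37.904379 − -31.333)² + (16.073159 − -16.390)²) = 33.121590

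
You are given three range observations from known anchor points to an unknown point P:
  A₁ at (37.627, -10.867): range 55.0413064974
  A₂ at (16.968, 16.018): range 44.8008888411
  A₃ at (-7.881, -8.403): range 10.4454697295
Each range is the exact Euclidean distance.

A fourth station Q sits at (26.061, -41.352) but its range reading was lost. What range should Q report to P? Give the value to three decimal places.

52.017

eq1: (x − 37.627)² + (y + 10.867)² = 55.0413064974²
eq2: (x − 16.968)² + (y − 16.018)² = 44.8008888411²
eq3: (x + 7.881)² + (y + 8.403)² = 10.4454697295²
eq2−eq3, eq2−eq1 (x²,y² cancel):
  -49.698·x − 48.842·y = 1486.243025
  41.318·x − 53.770·y = -33.032310
det = -49.698·-53.770 − -48.842·41.318 = 4690.315216
x = (1486.243025·-53.770 − -48.842·-33.032310) / 4690.315216 = -17.382340
y = (-49.698·-33.032310 − 1486.243025·41.318) / 4690.315216 = -12.742630
|P − Q| = √((-17.382340 − 26.061)² + (-12.742630 − -41.352)²) = 52.017495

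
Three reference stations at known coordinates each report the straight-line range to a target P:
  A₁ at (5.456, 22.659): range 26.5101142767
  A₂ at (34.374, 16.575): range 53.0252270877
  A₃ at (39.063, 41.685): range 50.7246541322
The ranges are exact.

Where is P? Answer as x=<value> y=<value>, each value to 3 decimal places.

x=-11.647 y=42.914

eq1: (x − 5.456)² + (y − 22.659)² = 26.5101142767²
eq2: (x − 34.374)² + (y − 16.575)² = 53.0252270877²
eq3: (x − 39.063)² + (y − 41.685)² = 50.7246541322²
eq1−eq3, eq1−eq2 (x²,y² cancel):
  67.214·x + 38.052·y = 850.154599
  57.836·x − 12.168·y = -1195.784265
det = 67.214·-12.168 − 38.052·57.836 = -3018.635424
x = (850.154599·-12.168 − 38.052·-1195.784265) / -3018.635424 = -11.646753
y = (67.214·-1195.784265 − 850.154599·57.836) / -3018.635424 = 42.914419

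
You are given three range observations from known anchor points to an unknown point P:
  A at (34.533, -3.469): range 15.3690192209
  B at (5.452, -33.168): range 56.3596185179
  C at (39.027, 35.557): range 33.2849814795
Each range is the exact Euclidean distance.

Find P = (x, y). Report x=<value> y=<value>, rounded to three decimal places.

eq1: (x − 34.533)² + (y + 3.469)² = 15.3690192209²
eq2: (x − 5.452)² + (y + 33.168)² = 56.3596185179²
eq3: (x − 39.027)² + (y − 35.557)² = 33.2849814795²
eq3−eq1, eq3−eq2 (x²,y² cancel):
  -8.988·x − 78.052·y = -711.161688
  -67.150·x − 137.450·y = -3726.083057
det = -8.988·-137.450 − -78.052·-67.150 = -4005.791200
x = (-711.161688·-137.450 − -78.052·-3726.083057) / -4005.791200 = 48.199981
y = (-8.988·-3726.083057 − -711.161688·-67.150) / -4005.791200 = 3.560963

x=48.200 y=3.561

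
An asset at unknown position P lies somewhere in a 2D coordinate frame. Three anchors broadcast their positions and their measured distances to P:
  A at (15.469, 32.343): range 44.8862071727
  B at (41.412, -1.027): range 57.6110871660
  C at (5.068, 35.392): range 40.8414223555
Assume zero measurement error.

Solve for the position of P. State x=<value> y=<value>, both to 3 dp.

eq1: (x − 15.469)² + (y − 32.343)² = 44.8862071727²
eq2: (x − 41.412)² + (y + 1.027)² = 57.6110871660²
eq3: (x − 5.068)² + (y − 35.392)² = 40.8414223555²
eq2−eq1, eq2−eq3 (x²,y² cancel):
  -51.886·x + 66.740·y = 873.616907
  -72.688·x + 72.838·y = 1213.285399
det = -51.886·72.838 − 66.740·-72.688 = 1071.924652
x = (873.616907·72.838 − 66.740·1213.285399) / 1071.924652 = -16.178525
y = (-51.886·1213.285399 − 873.616907·-72.688) / 1071.924652 = 0.512106

x=-16.179 y=0.512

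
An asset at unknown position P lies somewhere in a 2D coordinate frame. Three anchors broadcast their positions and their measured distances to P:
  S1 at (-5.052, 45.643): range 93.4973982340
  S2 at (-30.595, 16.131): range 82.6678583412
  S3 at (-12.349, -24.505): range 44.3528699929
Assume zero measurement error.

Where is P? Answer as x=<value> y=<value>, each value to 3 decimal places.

x=28.578 y=-41.597

eq1: (x + 5.052)² + (y − 45.643)² = 93.4973982340²
eq2: (x + 30.595)² + (y − 16.131)² = 82.6678583412²
eq3: (x + 12.349)² + (y + 24.505)² = 44.3528699929²
eq3−eq1, eq3−eq2 (x²,y² cancel):
  14.594·x + 140.296·y = -5418.773073
  -36.492·x + 81.272·y = -4423.527366
det = 14.594·81.272 − 140.296·-36.492 = 6305.765200
x = (-5418.773073·81.272 − 140.296·-4423.527366) / 6305.765200 = 28.578398
y = (14.594·-4423.527366 − -5418.773073·-36.492) / 6305.765200 = -41.596669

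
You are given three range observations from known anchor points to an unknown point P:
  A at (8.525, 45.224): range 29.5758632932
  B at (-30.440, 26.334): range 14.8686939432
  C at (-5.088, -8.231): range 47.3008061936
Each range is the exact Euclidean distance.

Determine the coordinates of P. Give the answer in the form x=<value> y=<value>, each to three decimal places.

x=-19.803 y=36.723

eq1: (x − 8.525)² + (y − 45.224)² = 29.5758632932²
eq2: (x + 30.440)² + (y − 26.334)² = 14.8686939432²
eq3: (x + 5.088)² + (y + 8.231)² = 47.3008061936²
eq3−eq2, eq3−eq1 (x²,y² cancel):
  -50.704·x + 69.130·y = 3542.724258
  27.226·x + 106.910·y = 3386.883273
det = -50.704·106.910 − 69.130·27.226 = -7302.898020
x = (3542.724258·106.910 − 69.130·3386.883273) / -7302.898020 = -19.802743
y = (-50.704·3386.883273 − 3542.724258·27.226) / -7302.898020 = 36.722783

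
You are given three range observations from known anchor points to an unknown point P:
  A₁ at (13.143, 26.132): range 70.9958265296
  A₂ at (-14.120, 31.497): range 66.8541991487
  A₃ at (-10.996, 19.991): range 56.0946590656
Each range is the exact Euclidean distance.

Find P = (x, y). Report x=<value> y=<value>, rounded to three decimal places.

eq1: (x − 13.143)² + (y − 26.132)² = 70.9958265296²
eq2: (x + 14.120)² + (y − 31.497)² = 66.8541991487²
eq3: (x + 10.996)² + (y − 19.991)² = 56.0946590656²
eq2−eq3, eq2−eq1 (x²,y² cancel):
  6.248·x − 23.012·y = 651.989856
  54.526·x − 10.730·y = -906.738977
det = 6.248·-10.730 − -23.012·54.526 = 1187.711272
x = (651.989856·-10.730 − -23.012·-906.738977) / 1187.711272 = -23.458335
y = (6.248·-906.738977 − 651.989856·54.526) / 1187.711272 = -34.701787

x=-23.458 y=-34.702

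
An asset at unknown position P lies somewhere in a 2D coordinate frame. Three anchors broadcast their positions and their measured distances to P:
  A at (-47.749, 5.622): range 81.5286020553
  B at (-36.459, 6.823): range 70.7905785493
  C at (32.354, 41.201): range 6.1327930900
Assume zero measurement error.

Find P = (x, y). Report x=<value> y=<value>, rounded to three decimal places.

eq1: (x + 47.749)² + (y − 5.622)² = 81.5286020553²
eq2: (x + 36.459)² + (y − 6.823)² = 70.7905785493²
eq3: (x − 32.354)² + (y − 41.201)² = 6.1327930900²
eq1−eq3, eq1−eq2 (x²,y² cancel):
  160.206·x + 71.158·y = 7042.031634
  22.580·x + 2.402·y = 699.845067
det = 160.206·2.402 − 71.158·22.580 = -1221.932828
x = (7042.031634·2.402 − 71.158·699.845067) / -1221.932828 = 26.911966
y = (160.206·699.845067 − 7042.031634·22.580) / -1221.932828 = 38.373382

x=26.912 y=38.373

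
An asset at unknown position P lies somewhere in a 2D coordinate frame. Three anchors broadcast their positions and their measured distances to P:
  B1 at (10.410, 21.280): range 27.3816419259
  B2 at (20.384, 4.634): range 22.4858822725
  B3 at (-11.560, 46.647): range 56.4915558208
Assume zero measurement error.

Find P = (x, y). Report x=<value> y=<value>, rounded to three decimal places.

x=37.695 y=18.984

eq1: (x − 10.410)² + (y − 21.280)² = 27.3816419259²
eq2: (x − 20.384)² + (y − 4.634)² = 22.4858822725²
eq3: (x + 11.560)² + (y − 46.647)² = 56.4915558208²
eq1−eq2, eq1−eq3 (x²,y² cancel):
  19.948·x − 33.292·y = 119.914325
  -43.940·x + 50.734·y = -693.171855
det = 19.948·50.734 − -33.292·-43.940 = -450.808648
x = (119.914325·50.734 − -33.292·-693.171855) / -450.808648 = 37.695249
y = (19.948·-693.171855 − 119.914325·-43.940) / -450.808648 = 18.984456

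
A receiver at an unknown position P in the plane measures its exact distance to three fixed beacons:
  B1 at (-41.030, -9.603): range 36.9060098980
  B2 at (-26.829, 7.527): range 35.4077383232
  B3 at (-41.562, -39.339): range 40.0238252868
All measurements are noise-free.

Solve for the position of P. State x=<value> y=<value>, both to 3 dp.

x=-5.951 y=-21.070

eq1: (x + 41.030)² + (y + 9.603)² = 36.9060098980²
eq2: (x + 26.829)² + (y − 7.527)² = 35.4077383232²
eq3: (x + 41.562)² + (y + 39.339)² = 40.0238252868²
eq2−eq3, eq2−eq1 (x²,y² cancel):
  -29.466·x − 93.732·y = 2150.307138
  -28.402·x − 34.260·y = 890.881906
det = -29.466·-34.260 − -93.732·-28.402 = -1652.671104
x = (2150.307138·-34.260 − -93.732·890.881906) / -1652.671104 = -5.950743
y = (-29.466·890.881906 − 2150.307138·-28.402) / -1652.671104 = -21.070313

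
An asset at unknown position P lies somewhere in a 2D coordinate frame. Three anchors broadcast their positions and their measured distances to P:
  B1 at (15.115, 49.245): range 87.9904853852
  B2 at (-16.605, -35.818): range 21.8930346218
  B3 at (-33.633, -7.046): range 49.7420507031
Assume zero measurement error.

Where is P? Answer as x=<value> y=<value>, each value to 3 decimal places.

x=5.160 y=-38.181

eq1: (x − 15.115)² + (y − 49.245)² = 87.9904853852²
eq2: (x + 16.605)² + (y + 35.818)² = 21.8930346218²
eq3: (x + 33.633)² + (y + 7.046)² = 49.7420507031²
eq2−eq3, eq2−eq1 (x²,y² cancel):
  -34.056·x + 57.544·y = -2372.796987
  63.440·x + 170.126·y = -6168.142452
det = -34.056·170.126 − 57.544·63.440 = -9444.402416
x = (-2372.796987·170.126 − 57.544·-6168.142452) / -9444.402416 = 5.160186
y = (-34.056·-6168.142452 − -2372.796987·63.440) / -9444.402416 = -38.180552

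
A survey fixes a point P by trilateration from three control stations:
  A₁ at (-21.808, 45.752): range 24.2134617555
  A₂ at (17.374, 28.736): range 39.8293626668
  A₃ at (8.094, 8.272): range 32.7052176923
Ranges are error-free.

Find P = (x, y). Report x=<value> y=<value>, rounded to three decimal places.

eq1: (x + 21.808)² + (y − 45.752)² = 24.2134617555²
eq2: (x − 17.374)² + (y − 28.736)² = 39.8293626668²
eq3: (x − 8.094)² + (y − 8.272)² = 32.7052176923²
eq2−eq3, eq2−eq1 (x²,y² cancel):
  -18.560·x − 40.928·y = -476.927886
  -78.364·x + 34.032·y = 2441.307196
det = -18.560·34.032 − -40.928·-78.364 = -3838.915712
x = (-476.927886·34.032 − -40.928·2441.307196) / -3838.915712 = -21.799648
y = (-18.560·2441.307196 − -476.927886·-78.364) / -3838.915712 = 21.538540

x=-21.800 y=21.539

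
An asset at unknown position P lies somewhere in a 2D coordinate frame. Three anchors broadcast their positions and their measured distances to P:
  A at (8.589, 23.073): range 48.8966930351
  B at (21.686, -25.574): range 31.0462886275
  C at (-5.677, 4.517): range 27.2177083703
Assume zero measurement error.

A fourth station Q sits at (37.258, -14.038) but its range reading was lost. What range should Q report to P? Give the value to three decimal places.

47.222

eq1: (x − 8.589)² + (y − 23.073)² = 48.8966930351²
eq2: (x − 21.686)² + (y + 25.574)² = 31.0462886275²
eq3: (x + 5.677)² + (y − 4.517)² = 27.2177083703²
eq2−eq3, eq2−eq1 (x²,y² cancel):
  -54.726·x + 60.182·y = -848.612065
  -26.194·x + 97.294·y = -1945.192374
det = -54.726·97.294 − 60.182·-26.194 = -3748.104136
x = (-848.612065·97.294 − 60.182·-1945.192374) / -3748.104136 = -9.204842
y = (-54.726·-1945.192374 − -848.612065·-26.194) / -3748.104136 = -22.471108
|P − Q| = √((-9.204842 − 37.258)² + (-22.471108 − -14.038)²) = 47.221954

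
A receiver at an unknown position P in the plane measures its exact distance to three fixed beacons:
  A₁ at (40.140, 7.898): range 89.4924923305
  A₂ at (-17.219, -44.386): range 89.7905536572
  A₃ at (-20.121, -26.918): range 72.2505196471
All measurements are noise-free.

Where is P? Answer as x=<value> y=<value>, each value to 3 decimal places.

x=-42.720 y=41.707

eq1: (x − 40.140)² + (y − 7.898)² = 89.4924923305²
eq2: (x + 17.219)² + (y + 44.386)² = 89.7905536572²
eq3: (x + 20.121)² + (y + 26.918)² = 72.2505196471²
eq1−eq2, eq1−eq3 (x²,y² cancel):
  -114.718·x − 104.568·y = 539.575610
  -120.522·x − 69.632·y = 2244.603955
det = -114.718·-69.632 − -104.568·-120.522 = -4614.700720
x = (539.575610·-69.632 − -104.568·2244.603955) / -4614.700720 = -42.720434
y = (-114.718·2244.603955 − 539.575610·-120.522) / -4614.700720 = 41.707091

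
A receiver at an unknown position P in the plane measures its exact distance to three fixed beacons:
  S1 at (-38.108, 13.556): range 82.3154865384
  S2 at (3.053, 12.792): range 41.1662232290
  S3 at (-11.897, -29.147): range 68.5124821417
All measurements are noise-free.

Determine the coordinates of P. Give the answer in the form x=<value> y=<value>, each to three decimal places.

x=44.142 y=10.269

eq1: (x + 38.108)² + (y − 13.556)² = 82.3154865384²
eq2: (x − 3.053)² + (y − 12.792)² = 41.1662232290²
eq3: (x + 11.897)² + (y + 29.147)² = 68.5124821417²
eq1−eq2, eq1−eq3 (x²,y² cancel):
  82.322·x − 1.528·y = 3618.152662
  52.422·x − 85.406·y = 1436.980533
det = 82.322·-85.406 − -1.528·52.422 = -6950.691916
x = (3618.152662·-85.406 − -1.528·1436.980533) / -6950.691916 = 44.141827
y = (82.322·1436.980533 − 3618.152662·52.422) / -6950.691916 = 10.268861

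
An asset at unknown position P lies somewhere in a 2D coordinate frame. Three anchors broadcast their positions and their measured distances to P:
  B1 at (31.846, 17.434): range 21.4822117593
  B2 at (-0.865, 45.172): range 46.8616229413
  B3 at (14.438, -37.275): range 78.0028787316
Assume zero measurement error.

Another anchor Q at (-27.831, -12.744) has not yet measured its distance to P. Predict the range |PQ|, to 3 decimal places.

eq1: (x − 31.846)² + (y − 17.434)² = 21.4822117593²
eq2: (x + 0.865)² + (y − 45.172)² = 46.8616229413²
eq3: (x − 14.438)² + (y + 37.275)² = 78.0028787316²
eq1−eq2, eq1−eq3 (x²,y² cancel):
  -65.422·x + 55.476·y = -1011.380546
  -34.816·x − 109.418·y = -5343.194271
det = -65.422·-109.418 − 55.476·-34.816 = 9089.796812
x = (-1011.380546·-109.418 − 55.476·-5343.194271) / 9089.796812 = 44.784530
y = (-65.422·-5343.194271 − -1011.380546·-34.816) / 9089.796812 = 34.582757
|P − Q| = √((44.784530 − -27.831)² + (34.582757 − -12.744)²) = 86.676624

86.677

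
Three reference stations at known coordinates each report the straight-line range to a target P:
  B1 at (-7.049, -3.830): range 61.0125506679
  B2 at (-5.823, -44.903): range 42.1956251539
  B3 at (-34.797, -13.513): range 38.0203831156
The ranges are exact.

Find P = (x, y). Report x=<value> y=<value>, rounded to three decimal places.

x=-47.795 y=-49.243

eq1: (x + 7.049)² + (y + 3.830)² = 61.0125506679²
eq2: (x + 5.823)² + (y + 44.903)² = 42.1956251539²
eq3: (x + 34.797)² + (y + 13.513)² = 38.0203831156²
eq3−eq2, eq3−eq1 (x²,y² cancel):
  57.948·x − 62.780·y = 321.833110
  55.496·x + 19.366·y = -3606.056884
det = 57.948·19.366 − -62.780·55.496 = 4606.259848
x = (321.833110·19.366 − -62.780·-3606.056884) / 4606.259848 = -47.794879
y = (57.948·-3606.056884 − 321.833110·55.496) / 4606.259848 = -49.242605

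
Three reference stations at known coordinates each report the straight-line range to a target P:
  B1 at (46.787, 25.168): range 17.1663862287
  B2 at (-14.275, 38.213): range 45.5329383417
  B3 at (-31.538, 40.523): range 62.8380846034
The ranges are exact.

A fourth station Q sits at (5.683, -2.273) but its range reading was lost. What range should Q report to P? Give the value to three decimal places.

eq1: (x − 46.787)² + (y − 25.168)² = 17.1663862287²
eq2: (x + 14.275)² + (y − 38.213)² = 45.5329383417²
eq3: (x + 31.538)² + (y − 40.523)² = 62.8380846034²
eq3−eq1, eq3−eq2 (x²,y² cancel):
  156.650·x − 30.710·y = 3839.632680
  34.526·x − 4.620·y = 902.626424
det = 156.650·-4.620 − -30.710·34.526 = 336.570460
x = (3839.632680·-4.620 − -30.710·902.626424) / 336.570460 = 29.653685
y = (156.650·902.626424 − 3839.632680·34.526) / 336.570460 = 26.233055
|P − Q| = √((29.653685 − 5.683)² + (26.233055 − -2.273)²) = 37.244985

37.245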